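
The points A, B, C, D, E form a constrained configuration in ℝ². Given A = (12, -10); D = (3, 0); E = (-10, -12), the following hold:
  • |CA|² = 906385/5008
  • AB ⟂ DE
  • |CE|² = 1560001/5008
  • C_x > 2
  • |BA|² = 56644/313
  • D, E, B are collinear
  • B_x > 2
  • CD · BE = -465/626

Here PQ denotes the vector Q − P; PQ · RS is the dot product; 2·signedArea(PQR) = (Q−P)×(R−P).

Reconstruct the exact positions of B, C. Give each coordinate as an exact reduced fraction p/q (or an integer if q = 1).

B = (900/313, -36/313)
C = (3717/1252, -9/313)

1. B_x = 900/313  [D, E, B are collinear ∩ AB ⟂ DE]
2. B_y = -36/313  [D, E, B are collinear ∩ AB ⟂ DE]
   → B = (900/313, -36/313)
3. C_x = 3717/1252  [line 4030/313·x + 3720/313·y + -23715/626 = 0 ∩ |CE|² = 1560001/5008]
4. C_y = -9/313  [line 4030/313·x + 3720/313·y + -23715/626 = 0 ∩ |CE|² = 1560001/5008]
   → C = (3717/1252, -9/313)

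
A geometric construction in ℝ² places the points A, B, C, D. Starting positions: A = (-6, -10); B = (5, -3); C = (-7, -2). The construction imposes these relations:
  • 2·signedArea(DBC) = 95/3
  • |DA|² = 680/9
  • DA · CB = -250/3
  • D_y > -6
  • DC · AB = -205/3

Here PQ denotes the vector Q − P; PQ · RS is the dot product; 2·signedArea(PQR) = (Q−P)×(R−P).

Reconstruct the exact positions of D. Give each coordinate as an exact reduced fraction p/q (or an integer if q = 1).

D = (4/3, -16/3)

1. D_x = 4/3  [DC · AB = -205/3 ∩ 2·signedArea(DBC) = 95/3]
2. D_y = -16/3  [DC · AB = -205/3 ∩ 2·signedArea(DBC) = 95/3]
   → D = (4/3, -16/3)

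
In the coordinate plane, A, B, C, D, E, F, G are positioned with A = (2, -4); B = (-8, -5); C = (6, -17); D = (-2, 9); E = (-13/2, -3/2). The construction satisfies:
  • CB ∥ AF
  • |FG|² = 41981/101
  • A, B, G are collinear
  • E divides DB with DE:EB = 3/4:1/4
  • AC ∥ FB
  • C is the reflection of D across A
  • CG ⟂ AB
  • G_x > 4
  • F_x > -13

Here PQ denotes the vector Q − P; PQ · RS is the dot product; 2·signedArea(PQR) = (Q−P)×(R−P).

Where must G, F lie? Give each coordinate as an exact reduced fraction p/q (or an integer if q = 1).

F = (-12, 8)
G = (472/101, -377/101)

1. G_x = 472/101  [A, B, G are collinear ∩ CG ⟂ AB]
2. G_y = -377/101  [A, B, G are collinear ∩ CG ⟂ AB]
   → G = (472/101, -377/101)
3. F_x = -12  [AC ∥ FB ∩ CB ∥ AF]
4. F_y = 8  [AC ∥ FB ∩ CB ∥ AF]
   → F = (-12, 8)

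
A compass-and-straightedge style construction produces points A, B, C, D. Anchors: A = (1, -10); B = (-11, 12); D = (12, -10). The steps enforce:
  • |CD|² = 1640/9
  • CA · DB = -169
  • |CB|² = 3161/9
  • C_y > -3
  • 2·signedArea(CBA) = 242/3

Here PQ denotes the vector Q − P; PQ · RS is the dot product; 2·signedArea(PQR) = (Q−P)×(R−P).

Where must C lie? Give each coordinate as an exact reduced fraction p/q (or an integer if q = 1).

1. C_x = 2/3  [2·signedArea(CBA) = 242/3 ∩ CA · DB = -169]
2. C_y = -8/3  [2·signedArea(CBA) = 242/3 ∩ CA · DB = -169]
   → C = (2/3, -8/3)

C = (2/3, -8/3)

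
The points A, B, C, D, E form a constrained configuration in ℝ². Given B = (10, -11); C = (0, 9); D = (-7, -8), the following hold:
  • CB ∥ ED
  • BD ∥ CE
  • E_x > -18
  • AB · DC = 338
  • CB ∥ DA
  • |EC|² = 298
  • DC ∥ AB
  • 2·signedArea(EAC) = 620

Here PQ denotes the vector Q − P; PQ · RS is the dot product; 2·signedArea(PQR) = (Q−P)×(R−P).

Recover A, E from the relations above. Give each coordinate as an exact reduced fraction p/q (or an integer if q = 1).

A = (3, -28)
E = (-17, 12)

1. A_x = 3  [DC ∥ AB ∩ CB ∥ DA]
2. A_y = -28  [DC ∥ AB ∩ CB ∥ DA]
   → A = (3, -28)
3. E_x = -17  [CB ∥ ED ∩ BD ∥ CE]
4. E_y = 12  [CB ∥ ED ∩ BD ∥ CE]
   → E = (-17, 12)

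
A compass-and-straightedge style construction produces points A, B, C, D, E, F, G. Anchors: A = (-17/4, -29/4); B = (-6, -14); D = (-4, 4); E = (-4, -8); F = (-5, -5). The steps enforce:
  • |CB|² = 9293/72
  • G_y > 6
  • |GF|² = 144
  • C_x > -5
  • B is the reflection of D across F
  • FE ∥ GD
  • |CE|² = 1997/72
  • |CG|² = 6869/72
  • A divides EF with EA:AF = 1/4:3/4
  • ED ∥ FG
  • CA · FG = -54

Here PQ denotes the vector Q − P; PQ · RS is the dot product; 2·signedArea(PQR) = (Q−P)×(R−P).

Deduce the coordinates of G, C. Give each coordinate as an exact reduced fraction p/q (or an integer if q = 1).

1. G_x = -5  [FE ∥ GD ∩ ED ∥ FG]
2. G_y = 7  [FE ∥ GD ∩ ED ∥ FG]
   → G = (-5, 7)
3. C_y = -11/4  [CA · FG = -54]
4. C_x = -53/12  [|CG|² = 6869/72]
   → C = (-53/12, -11/4)

C = (-53/12, -11/4)
G = (-5, 7)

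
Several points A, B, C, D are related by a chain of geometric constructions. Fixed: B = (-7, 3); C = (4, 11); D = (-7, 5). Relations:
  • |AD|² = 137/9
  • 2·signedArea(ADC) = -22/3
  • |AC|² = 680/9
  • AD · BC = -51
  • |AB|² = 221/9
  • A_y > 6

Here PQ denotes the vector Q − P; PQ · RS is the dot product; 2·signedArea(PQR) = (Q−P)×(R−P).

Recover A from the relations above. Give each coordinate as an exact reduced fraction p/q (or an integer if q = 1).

A = (-10/3, 19/3)

1. A_x = -10/3  [AD · BC = -51 ∩ 2·signedArea(ADC) = -22/3]
2. A_y = 19/3  [AD · BC = -51 ∩ 2·signedArea(ADC) = -22/3]
   → A = (-10/3, 19/3)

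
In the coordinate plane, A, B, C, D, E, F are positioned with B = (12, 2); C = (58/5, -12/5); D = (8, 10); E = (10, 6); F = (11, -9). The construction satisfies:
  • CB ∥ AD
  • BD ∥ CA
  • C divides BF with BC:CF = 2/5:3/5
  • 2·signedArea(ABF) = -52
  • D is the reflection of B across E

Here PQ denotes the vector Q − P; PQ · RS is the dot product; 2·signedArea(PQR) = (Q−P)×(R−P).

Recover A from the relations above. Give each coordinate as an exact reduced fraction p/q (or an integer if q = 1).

A = (38/5, 28/5)

1. A_x = 38/5  [CB ∥ AD ∩ BD ∥ CA]
2. A_y = 28/5  [CB ∥ AD ∩ BD ∥ CA]
   → A = (38/5, 28/5)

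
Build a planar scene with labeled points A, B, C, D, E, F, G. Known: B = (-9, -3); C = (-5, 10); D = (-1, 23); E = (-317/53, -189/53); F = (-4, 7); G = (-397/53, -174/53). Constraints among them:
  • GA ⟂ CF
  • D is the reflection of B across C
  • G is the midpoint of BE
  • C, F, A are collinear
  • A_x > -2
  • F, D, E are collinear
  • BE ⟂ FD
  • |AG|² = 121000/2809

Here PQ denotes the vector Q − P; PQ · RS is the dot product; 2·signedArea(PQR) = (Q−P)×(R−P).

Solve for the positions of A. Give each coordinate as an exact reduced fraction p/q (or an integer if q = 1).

1. A_x = -67/53  [C, F, A are collinear ∩ GA ⟂ CF]
2. A_y = -64/53  [C, F, A are collinear ∩ GA ⟂ CF]
   → A = (-67/53, -64/53)

A = (-67/53, -64/53)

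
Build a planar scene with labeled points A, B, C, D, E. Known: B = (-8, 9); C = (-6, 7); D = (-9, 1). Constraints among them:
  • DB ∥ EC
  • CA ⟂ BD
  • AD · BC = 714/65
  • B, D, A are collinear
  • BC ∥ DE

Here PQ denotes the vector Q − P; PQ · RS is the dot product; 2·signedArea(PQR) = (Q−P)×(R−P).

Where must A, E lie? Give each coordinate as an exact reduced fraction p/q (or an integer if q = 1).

1. A_x = -534/65  [B, D, A are collinear ∩ CA ⟂ BD]
2. A_y = 473/65  [B, D, A are collinear ∩ CA ⟂ BD]
   → A = (-534/65, 473/65)
3. E_x = -7  [DB ∥ EC ∩ BC ∥ DE]
4. E_y = -1  [DB ∥ EC ∩ BC ∥ DE]
   → E = (-7, -1)

A = (-534/65, 473/65)
E = (-7, -1)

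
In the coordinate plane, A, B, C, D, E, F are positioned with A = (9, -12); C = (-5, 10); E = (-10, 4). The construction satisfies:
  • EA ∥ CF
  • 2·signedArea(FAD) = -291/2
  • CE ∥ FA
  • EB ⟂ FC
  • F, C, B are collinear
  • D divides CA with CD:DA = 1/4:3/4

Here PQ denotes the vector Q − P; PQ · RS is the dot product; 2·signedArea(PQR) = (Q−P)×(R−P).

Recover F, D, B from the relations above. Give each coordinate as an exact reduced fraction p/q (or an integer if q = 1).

1. F_x = 14  [CE ∥ FA ∩ EA ∥ CF]
2. F_y = -6  [CE ∥ FA ∩ EA ∥ CF]
   → F = (14, -6)
3. D_x = -3/2  [D divides CA with CD:DA = 1/4:3/4]
4. D_y = 9/2  [D divides CA with CD:DA = 1/4:3/4]
   → D = (-3/2, 9/2)
5. B_x = -3066/617  [F, C, B are collinear ∩ EB ⟂ FC]
6. B_y = 6154/617  [F, C, B are collinear ∩ EB ⟂ FC]
   → B = (-3066/617, 6154/617)

B = (-3066/617, 6154/617)
D = (-3/2, 9/2)
F = (14, -6)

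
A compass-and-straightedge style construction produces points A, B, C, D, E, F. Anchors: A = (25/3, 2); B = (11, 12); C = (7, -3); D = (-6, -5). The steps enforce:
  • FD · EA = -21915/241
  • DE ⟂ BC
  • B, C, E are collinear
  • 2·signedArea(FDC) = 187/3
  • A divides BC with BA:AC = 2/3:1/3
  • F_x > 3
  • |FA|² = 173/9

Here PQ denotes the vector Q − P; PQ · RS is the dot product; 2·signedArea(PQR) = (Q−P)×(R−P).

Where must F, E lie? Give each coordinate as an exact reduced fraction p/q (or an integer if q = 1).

1. E_x = 1359/241  [B, C, E are collinear ∩ DE ⟂ BC]
2. E_y = -1953/241  [B, C, E are collinear ∩ DE ⟂ BC]
   → E = (1359/241, -1953/241)
3. F_x = 4  [FD · EA = -21915/241 ∩ 2·signedArea(FDC) = 187/3]
4. F_y = 4/3  [FD · EA = -21915/241 ∩ 2·signedArea(FDC) = 187/3]
   → F = (4, 4/3)

E = (1359/241, -1953/241)
F = (4, 4/3)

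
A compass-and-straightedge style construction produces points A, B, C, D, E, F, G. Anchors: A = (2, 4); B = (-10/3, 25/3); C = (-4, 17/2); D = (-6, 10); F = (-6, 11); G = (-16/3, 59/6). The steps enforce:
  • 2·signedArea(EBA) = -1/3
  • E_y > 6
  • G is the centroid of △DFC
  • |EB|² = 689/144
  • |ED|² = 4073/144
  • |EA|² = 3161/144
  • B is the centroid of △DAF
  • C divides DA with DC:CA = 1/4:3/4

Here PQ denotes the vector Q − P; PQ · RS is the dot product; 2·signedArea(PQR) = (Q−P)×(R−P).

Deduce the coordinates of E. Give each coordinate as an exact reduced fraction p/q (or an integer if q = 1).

1. E_x = -5/3  [line 13/3·x + 16/3·y + -89/3 = 0 ∩ |EA|² = 3161/144]
2. E_y = 83/12  [line 13/3·x + 16/3·y + -89/3 = 0 ∩ |EA|² = 3161/144]
   → E = (-5/3, 83/12)

E = (-5/3, 83/12)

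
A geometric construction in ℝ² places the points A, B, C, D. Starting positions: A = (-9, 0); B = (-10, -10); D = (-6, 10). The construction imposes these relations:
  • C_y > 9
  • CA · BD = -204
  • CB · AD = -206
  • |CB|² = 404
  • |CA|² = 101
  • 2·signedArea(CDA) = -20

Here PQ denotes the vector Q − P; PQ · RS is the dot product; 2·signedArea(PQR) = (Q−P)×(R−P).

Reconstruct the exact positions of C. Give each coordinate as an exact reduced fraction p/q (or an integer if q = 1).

1. C_x = -8  [2·signedArea(CDA) = -20 ∩ CA · BD = -204]
2. C_y = 10  [2·signedArea(CDA) = -20 ∩ CA · BD = -204]
   → C = (-8, 10)

C = (-8, 10)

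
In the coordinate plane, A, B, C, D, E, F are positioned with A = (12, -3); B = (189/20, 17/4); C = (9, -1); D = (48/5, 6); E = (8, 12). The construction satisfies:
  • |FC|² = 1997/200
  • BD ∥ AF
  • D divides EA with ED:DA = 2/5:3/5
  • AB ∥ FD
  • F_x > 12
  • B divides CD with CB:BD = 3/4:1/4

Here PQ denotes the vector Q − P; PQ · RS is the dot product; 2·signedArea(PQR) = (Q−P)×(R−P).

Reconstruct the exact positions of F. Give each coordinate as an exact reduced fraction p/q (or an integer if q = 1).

1. F_x = 243/20  [AB ∥ FD ∩ BD ∥ AF]
2. F_y = -5/4  [AB ∥ FD ∩ BD ∥ AF]
   → F = (243/20, -5/4)

F = (243/20, -5/4)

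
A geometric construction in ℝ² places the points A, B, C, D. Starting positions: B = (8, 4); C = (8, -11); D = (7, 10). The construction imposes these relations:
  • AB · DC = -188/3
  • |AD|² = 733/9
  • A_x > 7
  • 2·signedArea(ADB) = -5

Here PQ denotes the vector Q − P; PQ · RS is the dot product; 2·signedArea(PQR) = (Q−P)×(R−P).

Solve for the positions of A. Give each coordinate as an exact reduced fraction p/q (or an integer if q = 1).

1. A_x = 23/3  [2·signedArea(ADB) = -5 ∩ AB · DC = -188/3]
2. A_y = 1  [2·signedArea(ADB) = -5 ∩ AB · DC = -188/3]
   → A = (23/3, 1)

A = (23/3, 1)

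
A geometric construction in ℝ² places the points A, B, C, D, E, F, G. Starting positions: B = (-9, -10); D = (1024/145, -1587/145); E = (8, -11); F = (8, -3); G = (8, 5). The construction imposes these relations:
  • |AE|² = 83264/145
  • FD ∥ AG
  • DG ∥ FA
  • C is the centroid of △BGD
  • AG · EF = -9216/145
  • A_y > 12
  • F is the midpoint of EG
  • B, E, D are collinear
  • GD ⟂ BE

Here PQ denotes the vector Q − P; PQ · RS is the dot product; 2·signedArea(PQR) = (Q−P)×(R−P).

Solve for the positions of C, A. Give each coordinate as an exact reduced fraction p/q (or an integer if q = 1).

A = (1296/145, 1877/145)
C = (293/145, -2312/435)

1. C_x = 293/145  [C is the centroid of △BGD]
2. C_y = -2312/435  [C is the centroid of △BGD]
   → C = (293/145, -2312/435)
3. A_x = 1296/145  [FD ∥ AG ∩ DG ∥ FA]
4. A_y = 1877/145  [FD ∥ AG ∩ DG ∥ FA]
   → A = (1296/145, 1877/145)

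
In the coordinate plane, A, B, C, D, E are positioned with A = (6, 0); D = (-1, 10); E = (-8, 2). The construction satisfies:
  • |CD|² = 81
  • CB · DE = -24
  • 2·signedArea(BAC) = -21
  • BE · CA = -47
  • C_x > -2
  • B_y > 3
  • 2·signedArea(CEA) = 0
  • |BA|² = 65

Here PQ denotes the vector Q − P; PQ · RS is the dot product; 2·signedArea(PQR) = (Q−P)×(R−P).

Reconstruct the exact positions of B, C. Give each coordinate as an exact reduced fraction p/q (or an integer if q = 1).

B = (-1, 4)
C = (-1, 1)

1. C_x = -1  [line 2·x + 14·y + -12 = 0 ∩ |CD|² = 81]
2. C_y = 1  [line 2·x + 14·y + -12 = 0 ∩ |CD|² = 81]
   → C = (-1, 1)
3. B_x = -1  [BE · CA = -47 ∩ 2·signedArea(BAC) = -21]
4. B_y = 4  [BE · CA = -47 ∩ 2·signedArea(BAC) = -21]
   → B = (-1, 4)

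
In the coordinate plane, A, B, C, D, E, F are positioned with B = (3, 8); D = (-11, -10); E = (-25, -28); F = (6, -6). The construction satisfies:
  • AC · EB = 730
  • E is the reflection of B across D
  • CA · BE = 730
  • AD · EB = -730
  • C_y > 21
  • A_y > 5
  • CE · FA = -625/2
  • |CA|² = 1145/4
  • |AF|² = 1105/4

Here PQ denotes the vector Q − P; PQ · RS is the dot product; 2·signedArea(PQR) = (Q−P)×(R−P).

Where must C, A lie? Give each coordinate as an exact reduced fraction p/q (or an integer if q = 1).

A = (-11/2, 6)
C = (0, 22)

1. A_x = -11/2  [line -28·x + -36·y + 62 = 0 ∩ |AF|² = 1105/4]
2. A_y = 6  [line -28·x + -36·y + 62 = 0 ∩ |AF|² = 1105/4]
   → A = (-11/2, 6)
3. C_x = 0  [CA · BE = 730 ∩ CE · FA = -625/2]
4. C_y = 22  [CA · BE = 730 ∩ CE · FA = -625/2]
   → C = (0, 22)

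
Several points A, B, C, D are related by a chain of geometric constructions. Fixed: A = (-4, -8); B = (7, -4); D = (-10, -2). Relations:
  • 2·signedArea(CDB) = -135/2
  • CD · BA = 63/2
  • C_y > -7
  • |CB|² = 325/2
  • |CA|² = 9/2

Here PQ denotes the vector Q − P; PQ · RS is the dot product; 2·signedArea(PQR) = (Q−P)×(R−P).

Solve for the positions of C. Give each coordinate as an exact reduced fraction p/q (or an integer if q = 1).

C = (-11/2, -13/2)

1. C_x = -11/2  [2·signedArea(CDB) = -135/2 ∩ CD · BA = 63/2]
2. C_y = -13/2  [2·signedArea(CDB) = -135/2 ∩ CD · BA = 63/2]
   → C = (-11/2, -13/2)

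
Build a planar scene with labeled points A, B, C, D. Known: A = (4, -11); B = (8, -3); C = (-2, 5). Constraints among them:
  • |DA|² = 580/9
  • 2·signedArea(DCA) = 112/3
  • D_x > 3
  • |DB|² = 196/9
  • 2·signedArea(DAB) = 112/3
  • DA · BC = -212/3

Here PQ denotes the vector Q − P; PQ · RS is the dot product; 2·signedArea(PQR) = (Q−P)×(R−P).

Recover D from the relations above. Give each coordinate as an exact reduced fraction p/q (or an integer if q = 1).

1. D_x = 10/3  [2·signedArea(DAB) = 112/3 ∩ DA · BC = -212/3]
2. D_y = -3  [2·signedArea(DAB) = 112/3 ∩ DA · BC = -212/3]
   → D = (10/3, -3)

D = (10/3, -3)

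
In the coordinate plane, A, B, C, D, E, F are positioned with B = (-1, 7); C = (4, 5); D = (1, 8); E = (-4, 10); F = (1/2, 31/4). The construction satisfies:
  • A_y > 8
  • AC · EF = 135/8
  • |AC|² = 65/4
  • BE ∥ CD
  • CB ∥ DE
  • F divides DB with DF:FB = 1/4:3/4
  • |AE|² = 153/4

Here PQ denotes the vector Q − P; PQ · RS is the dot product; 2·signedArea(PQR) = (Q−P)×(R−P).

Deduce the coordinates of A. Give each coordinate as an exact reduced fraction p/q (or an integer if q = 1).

A = (2, 17/2)

1. A_x = 2  [line -9/2·x + 9/4·y + -81/8 = 0 ∩ |AE|² = 153/4]
2. A_y = 17/2  [line -9/2·x + 9/4·y + -81/8 = 0 ∩ |AE|² = 153/4]
   → A = (2, 17/2)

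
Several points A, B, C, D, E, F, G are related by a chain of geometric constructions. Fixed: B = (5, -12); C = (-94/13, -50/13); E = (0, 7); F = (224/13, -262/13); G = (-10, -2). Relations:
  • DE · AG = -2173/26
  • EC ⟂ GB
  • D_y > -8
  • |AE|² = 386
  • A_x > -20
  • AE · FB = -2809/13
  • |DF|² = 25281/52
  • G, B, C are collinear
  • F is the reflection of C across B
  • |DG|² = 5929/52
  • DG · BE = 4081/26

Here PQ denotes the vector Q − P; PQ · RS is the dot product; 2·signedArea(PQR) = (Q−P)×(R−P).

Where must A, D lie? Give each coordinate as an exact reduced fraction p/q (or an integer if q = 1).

1. D_x = -29/26  [line 5·x + -19·y + -3769/26 = 0 ∩ |DG|² = 5929/52]
2. D_y = -103/13  [line 5·x + -19·y + -3769/26 = 0 ∩ |DG|² = 5929/52]
   → D = (-29/26, -103/13)
3. A_x = -253/13  [AE · FB = -2809/13 ∩ DE · AG = -2173/26]
4. A_y = 56/13  [AE · FB = -2809/13 ∩ DE · AG = -2173/26]
   → A = (-253/13, 56/13)

A = (-253/13, 56/13)
D = (-29/26, -103/13)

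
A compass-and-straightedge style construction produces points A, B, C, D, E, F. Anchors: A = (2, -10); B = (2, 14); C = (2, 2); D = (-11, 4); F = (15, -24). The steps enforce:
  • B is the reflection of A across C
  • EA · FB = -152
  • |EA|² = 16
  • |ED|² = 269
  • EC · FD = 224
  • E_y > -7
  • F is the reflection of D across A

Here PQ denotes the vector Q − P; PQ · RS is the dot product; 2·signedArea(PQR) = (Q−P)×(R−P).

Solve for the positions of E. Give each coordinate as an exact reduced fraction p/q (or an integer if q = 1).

1. E_x = 2  [EC · FD = 224 ∩ EA · FB = -152]
2. E_y = -6  [EC · FD = 224 ∩ EA · FB = -152]
   → E = (2, -6)

E = (2, -6)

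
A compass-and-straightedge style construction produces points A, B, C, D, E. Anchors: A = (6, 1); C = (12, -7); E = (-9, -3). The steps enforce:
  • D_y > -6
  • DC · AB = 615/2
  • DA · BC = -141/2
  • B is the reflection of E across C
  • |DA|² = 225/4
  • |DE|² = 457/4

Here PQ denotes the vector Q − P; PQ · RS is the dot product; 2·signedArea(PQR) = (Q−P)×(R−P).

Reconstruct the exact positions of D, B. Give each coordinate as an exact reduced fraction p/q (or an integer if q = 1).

B = (33, -11)
D = (3/2, -5)

1. B_x = 33  [B is the reflection of E across C]
2. B_y = -11  [B is the reflection of E across C]
   → B = (33, -11)
3. D_x = 3/2  [DA · BC = -141/2 ∩ DC · AB = 615/2]
4. D_y = -5  [DA · BC = -141/2 ∩ DC · AB = 615/2]
   → D = (3/2, -5)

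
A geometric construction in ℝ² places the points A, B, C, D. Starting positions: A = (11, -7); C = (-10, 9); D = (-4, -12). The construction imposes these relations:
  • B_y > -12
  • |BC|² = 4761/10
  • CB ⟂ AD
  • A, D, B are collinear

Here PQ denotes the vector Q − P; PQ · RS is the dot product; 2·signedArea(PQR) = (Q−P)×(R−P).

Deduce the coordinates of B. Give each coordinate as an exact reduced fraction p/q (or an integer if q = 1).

B = (-31/10, -117/10)

1. B_x = -31/10  [A, D, B are collinear ∩ CB ⟂ AD]
2. B_y = -117/10  [A, D, B are collinear ∩ CB ⟂ AD]
   → B = (-31/10, -117/10)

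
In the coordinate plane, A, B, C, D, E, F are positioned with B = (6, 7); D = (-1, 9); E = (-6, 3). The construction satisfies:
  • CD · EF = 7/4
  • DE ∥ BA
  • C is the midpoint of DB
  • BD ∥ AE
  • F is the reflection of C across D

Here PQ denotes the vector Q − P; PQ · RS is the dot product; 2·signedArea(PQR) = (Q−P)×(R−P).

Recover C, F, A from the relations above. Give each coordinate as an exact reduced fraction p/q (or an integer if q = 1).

A = (1, 1)
C = (5/2, 8)
F = (-9/2, 10)

1. C_x = 5/2  [C is the midpoint of DB]
2. C_y = 8  [C is the midpoint of DB]
   → C = (5/2, 8)
3. F_x = -9/2  [F is the reflection of C across D]
4. F_y = 10  [F is the reflection of C across D]
   → F = (-9/2, 10)
5. A_x = 1  [BD ∥ AE ∩ DE ∥ BA]
6. A_y = 1  [BD ∥ AE ∩ DE ∥ BA]
   → A = (1, 1)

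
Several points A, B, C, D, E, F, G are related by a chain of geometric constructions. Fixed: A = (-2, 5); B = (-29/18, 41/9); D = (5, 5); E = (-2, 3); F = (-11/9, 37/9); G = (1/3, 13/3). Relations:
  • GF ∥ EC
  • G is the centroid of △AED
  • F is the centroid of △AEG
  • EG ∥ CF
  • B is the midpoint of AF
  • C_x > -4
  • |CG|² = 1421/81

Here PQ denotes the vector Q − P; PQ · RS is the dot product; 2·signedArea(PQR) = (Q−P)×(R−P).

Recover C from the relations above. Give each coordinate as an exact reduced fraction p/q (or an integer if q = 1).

1. C_x = -32/9  [EG ∥ CF ∩ GF ∥ EC]
2. C_y = 25/9  [EG ∥ CF ∩ GF ∥ EC]
   → C = (-32/9, 25/9)

C = (-32/9, 25/9)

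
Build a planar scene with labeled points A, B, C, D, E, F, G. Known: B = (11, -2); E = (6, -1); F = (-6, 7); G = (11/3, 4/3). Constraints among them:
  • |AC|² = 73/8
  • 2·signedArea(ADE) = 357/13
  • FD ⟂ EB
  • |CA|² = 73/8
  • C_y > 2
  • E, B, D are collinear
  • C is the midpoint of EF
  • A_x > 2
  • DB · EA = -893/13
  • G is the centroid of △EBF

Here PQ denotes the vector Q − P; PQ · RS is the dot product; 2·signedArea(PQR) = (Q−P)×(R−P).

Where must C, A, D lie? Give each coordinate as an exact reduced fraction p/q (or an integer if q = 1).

A = (11/4, 7/4)
C = (0, 3)
D = (-92/13, 21/13)

1. C_x = 0  [C is the midpoint of EF]
2. C_y = 3  [C is the midpoint of EF]
   → C = (0, 3)
3. D_x = -92/13  [E, B, D are collinear ∩ FD ⟂ EB]
4. D_y = 21/13  [E, B, D are collinear ∩ FD ⟂ EB]
   → D = (-92/13, 21/13)
5. A_x = 11/4  [2·signedArea(ADE) = 357/13 ∩ DB · EA = -893/13]
6. A_y = 7/4  [2·signedArea(ADE) = 357/13 ∩ DB · EA = -893/13]
   → A = (11/4, 7/4)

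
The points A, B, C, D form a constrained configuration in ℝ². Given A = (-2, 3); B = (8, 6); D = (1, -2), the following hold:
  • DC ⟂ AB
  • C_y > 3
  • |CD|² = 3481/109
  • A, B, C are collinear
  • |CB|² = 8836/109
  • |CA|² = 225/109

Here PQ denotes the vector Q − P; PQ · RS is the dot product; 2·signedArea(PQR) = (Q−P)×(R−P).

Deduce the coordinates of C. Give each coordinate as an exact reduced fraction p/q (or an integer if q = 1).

C = (-68/109, 372/109)

1. C_x = -68/109  [A, B, C are collinear ∩ DC ⟂ AB]
2. C_y = 372/109  [A, B, C are collinear ∩ DC ⟂ AB]
   → C = (-68/109, 372/109)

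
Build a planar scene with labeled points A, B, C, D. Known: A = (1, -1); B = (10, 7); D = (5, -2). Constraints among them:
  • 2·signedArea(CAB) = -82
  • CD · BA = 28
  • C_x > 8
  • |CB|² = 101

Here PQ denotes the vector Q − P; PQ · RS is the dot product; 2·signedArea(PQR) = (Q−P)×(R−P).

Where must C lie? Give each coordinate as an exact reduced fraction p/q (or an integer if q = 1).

1. C_x = 9  [2·signedArea(CAB) = -82 ∩ CD · BA = 28]
2. C_y = -3  [2·signedArea(CAB) = -82 ∩ CD · BA = 28]
   → C = (9, -3)

C = (9, -3)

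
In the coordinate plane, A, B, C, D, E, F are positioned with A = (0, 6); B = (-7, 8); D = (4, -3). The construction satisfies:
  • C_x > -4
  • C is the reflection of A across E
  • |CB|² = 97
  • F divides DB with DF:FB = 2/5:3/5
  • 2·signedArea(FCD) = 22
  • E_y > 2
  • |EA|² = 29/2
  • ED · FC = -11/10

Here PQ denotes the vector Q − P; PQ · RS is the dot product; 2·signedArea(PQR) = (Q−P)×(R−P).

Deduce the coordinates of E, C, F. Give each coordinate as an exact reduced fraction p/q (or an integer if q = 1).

C = (-3, -1)
E = (-3/2, 5/2)
F = (-2/5, 7/5)

1. F_x = -2/5  [F divides DB with DF:FB = 2/5:3/5]
2. F_y = 7/5  [F divides DB with DF:FB = 2/5:3/5]
   → F = (-2/5, 7/5)
3. C_x = -3  [line -22/5·x + -22/5·y + -88/5 = 0 ∩ |CB|² = 97]
4. C_y = -1  [line -22/5·x + -22/5·y + -88/5 = 0 ∩ |CB|² = 97]
   → C = (-3, -1)
5. E_x = -3/2  [ED · FC = -11/10 ∩ C is the reflection of A across E]
6. E_y = 5/2  [ED · FC = -11/10 ∩ C is the reflection of A across E]
   → E = (-3/2, 5/2)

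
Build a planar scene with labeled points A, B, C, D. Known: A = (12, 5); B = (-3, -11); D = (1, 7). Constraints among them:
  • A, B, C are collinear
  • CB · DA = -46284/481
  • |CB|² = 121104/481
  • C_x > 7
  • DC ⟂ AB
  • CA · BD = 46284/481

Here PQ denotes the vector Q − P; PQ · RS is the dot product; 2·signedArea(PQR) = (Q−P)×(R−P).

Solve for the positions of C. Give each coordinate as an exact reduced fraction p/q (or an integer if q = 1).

1. C_x = 3777/481  [A, B, C are collinear ∩ DC ⟂ AB]
2. C_y = 277/481  [A, B, C are collinear ∩ DC ⟂ AB]
   → C = (3777/481, 277/481)

C = (3777/481, 277/481)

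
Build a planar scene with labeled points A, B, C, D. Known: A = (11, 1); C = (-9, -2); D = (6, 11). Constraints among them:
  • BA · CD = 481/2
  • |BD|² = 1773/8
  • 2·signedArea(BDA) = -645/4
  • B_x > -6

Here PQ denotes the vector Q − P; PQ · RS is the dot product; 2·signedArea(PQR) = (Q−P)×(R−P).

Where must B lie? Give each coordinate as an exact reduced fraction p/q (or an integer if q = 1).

1. B_x = -21/4  [2·signedArea(BDA) = -645/4 ∩ BA · CD = 481/2]
2. B_y = 5/4  [2·signedArea(BDA) = -645/4 ∩ BA · CD = 481/2]
   → B = (-21/4, 5/4)

B = (-21/4, 5/4)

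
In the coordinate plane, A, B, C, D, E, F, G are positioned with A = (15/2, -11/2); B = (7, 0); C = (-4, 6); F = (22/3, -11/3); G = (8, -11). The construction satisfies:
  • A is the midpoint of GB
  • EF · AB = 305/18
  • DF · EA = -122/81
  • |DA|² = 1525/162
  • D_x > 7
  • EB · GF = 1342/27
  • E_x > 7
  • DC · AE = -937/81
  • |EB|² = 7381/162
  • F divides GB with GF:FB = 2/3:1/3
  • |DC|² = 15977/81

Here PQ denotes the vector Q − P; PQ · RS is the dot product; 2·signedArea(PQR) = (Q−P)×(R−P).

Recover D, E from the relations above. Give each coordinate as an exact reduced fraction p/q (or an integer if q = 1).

D = (65/9, -22/9)
E = (137/18, -121/18)

1. E_x = 137/18  [line 1/2·x + -11/2·y + -367/9 = 0 ∩ |EB|² = 7381/162]
2. E_y = -121/18  [line 1/2·x + -11/2·y + -367/9 = 0 ∩ |EB|² = 7381/162]
   → E = (137/18, -121/18)
3. D_x = 65/9  [line 1/9·x + -11/9·y + -307/81 = 0 ∩ |DC|² = 15977/81]
4. D_y = -22/9  [line 1/9·x + -11/9·y + -307/81 = 0 ∩ |DC|² = 15977/81]
   → D = (65/9, -22/9)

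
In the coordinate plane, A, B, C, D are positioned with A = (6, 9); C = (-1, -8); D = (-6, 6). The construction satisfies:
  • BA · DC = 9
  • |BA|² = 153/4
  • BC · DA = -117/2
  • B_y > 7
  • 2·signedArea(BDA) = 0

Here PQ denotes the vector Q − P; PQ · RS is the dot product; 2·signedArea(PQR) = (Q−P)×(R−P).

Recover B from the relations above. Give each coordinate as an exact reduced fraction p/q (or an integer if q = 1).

1. B_x = 0  [2·signedArea(BDA) = 0 ∩ BC · DA = -117/2]
2. B_y = 15/2  [2·signedArea(BDA) = 0 ∩ BC · DA = -117/2]
   → B = (0, 15/2)

B = (0, 15/2)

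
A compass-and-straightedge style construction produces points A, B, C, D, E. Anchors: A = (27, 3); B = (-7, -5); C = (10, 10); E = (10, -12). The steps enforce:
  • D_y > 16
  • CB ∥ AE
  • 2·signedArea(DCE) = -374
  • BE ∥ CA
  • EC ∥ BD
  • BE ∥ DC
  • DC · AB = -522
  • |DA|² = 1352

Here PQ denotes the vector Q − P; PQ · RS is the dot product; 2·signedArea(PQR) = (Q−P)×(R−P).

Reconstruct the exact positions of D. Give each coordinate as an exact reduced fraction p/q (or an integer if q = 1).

1. D_x = -7  [BE ∥ DC ∩ EC ∥ BD]
2. D_y = 17  [BE ∥ DC ∩ EC ∥ BD]
   → D = (-7, 17)

D = (-7, 17)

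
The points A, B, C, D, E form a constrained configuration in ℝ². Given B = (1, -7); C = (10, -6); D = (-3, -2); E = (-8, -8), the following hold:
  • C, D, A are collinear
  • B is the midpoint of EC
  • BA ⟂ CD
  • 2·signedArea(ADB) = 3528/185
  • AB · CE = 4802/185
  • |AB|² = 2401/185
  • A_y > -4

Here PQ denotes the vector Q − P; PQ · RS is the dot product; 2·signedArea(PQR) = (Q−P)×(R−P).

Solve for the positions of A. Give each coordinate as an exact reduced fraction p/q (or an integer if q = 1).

A = (381/185, -658/185)

1. A_x = 381/185  [C, D, A are collinear ∩ BA ⟂ CD]
2. A_y = -658/185  [C, D, A are collinear ∩ BA ⟂ CD]
   → A = (381/185, -658/185)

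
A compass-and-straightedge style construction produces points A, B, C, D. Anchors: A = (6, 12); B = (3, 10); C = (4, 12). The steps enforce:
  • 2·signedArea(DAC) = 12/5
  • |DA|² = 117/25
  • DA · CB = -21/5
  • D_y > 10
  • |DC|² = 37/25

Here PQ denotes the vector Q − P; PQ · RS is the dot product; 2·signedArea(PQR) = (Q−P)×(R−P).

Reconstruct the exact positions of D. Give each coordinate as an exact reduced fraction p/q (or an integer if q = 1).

D = (21/5, 54/5)

1. D_x = 21/5  [2·signedArea(DAC) = 12/5 ∩ DA · CB = -21/5]
2. D_y = 54/5  [2·signedArea(DAC) = 12/5 ∩ DA · CB = -21/5]
   → D = (21/5, 54/5)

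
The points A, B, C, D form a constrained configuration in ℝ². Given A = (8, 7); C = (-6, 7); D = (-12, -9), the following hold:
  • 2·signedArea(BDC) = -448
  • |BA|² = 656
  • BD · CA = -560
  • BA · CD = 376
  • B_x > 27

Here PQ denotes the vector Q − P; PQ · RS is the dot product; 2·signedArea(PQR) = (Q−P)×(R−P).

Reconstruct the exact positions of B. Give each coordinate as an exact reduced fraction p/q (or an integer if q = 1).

1. B_x = 28  [BA · CD = 376 ∩ 2·signedArea(BDC) = -448]
2. B_y = 23  [BA · CD = 376 ∩ 2·signedArea(BDC) = -448]
   → B = (28, 23)

B = (28, 23)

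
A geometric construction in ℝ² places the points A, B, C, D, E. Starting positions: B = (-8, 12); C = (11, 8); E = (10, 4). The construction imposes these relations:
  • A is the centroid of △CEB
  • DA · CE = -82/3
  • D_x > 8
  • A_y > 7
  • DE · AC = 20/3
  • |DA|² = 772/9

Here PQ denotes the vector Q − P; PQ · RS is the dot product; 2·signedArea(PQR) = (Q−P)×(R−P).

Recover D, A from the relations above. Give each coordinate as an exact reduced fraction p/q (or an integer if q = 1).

A = (13/3, 8)
D = (9, 0)

1. A_x = 13/3  [A is the centroid of △CEB]
2. A_y = 8  [A is the centroid of △CEB]
   → A = (13/3, 8)
3. D_x = 9  [DA · CE = -82/3 ∩ DE · AC = 20/3]
4. D_y = 0  [DA · CE = -82/3 ∩ DE · AC = 20/3]
   → D = (9, 0)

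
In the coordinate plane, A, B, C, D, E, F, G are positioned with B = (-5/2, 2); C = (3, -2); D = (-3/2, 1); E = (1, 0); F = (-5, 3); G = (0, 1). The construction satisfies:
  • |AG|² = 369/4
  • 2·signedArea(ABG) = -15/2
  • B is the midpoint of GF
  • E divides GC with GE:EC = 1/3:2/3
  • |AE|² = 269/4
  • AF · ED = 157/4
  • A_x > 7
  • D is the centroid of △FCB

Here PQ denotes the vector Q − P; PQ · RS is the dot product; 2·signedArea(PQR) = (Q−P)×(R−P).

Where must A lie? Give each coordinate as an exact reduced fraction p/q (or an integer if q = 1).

A = (15/2, -5)

1. A_x = 15/2  [2·signedArea(ABG) = -15/2 ∩ AF · ED = 157/4]
2. A_y = -5  [2·signedArea(ABG) = -15/2 ∩ AF · ED = 157/4]
   → A = (15/2, -5)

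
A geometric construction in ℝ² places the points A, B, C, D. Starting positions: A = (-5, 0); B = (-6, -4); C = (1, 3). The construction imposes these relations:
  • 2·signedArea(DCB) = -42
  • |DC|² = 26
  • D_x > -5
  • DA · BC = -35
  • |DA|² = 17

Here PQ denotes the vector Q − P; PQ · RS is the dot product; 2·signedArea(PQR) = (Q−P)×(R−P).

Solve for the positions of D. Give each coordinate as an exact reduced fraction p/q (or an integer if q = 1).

1. D_x = -4  [2·signedArea(DCB) = -42 ∩ DA · BC = -35]
2. D_y = 4  [2·signedArea(DCB) = -42 ∩ DA · BC = -35]
   → D = (-4, 4)

D = (-4, 4)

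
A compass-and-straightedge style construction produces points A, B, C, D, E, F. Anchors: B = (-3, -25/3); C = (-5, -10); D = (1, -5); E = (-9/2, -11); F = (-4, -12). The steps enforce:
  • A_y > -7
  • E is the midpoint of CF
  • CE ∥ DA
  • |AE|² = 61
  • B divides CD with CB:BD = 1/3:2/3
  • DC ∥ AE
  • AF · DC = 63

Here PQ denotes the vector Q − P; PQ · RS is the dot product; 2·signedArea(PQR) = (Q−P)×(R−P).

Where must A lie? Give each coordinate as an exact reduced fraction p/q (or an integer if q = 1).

1. A_x = 3/2  [DC ∥ AE ∩ CE ∥ DA]
2. A_y = -6  [DC ∥ AE ∩ CE ∥ DA]
   → A = (3/2, -6)

A = (3/2, -6)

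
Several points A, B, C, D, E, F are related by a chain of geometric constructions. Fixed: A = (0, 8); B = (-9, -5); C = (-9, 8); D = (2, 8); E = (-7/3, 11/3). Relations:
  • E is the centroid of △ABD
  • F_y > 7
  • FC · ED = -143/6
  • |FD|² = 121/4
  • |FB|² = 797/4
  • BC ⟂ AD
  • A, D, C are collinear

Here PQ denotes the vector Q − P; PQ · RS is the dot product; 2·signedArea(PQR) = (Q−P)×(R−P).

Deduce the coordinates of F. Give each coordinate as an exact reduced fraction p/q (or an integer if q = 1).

1. F_x = -7/2  [line -13/3·x + -13/3·y + 39/2 = 0 ∩ |FD|² = 121/4]
2. F_y = 8  [line -13/3·x + -13/3·y + 39/2 = 0 ∩ |FD|² = 121/4]
   → F = (-7/2, 8)

F = (-7/2, 8)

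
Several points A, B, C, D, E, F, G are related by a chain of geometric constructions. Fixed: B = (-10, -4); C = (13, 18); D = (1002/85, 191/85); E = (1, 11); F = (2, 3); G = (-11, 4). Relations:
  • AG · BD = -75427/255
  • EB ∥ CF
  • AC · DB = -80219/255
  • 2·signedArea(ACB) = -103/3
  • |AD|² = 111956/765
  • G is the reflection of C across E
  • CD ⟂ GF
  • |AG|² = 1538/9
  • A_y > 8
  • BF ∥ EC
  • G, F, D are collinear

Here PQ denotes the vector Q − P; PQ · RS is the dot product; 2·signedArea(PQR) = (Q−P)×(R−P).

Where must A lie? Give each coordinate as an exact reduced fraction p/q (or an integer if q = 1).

A = (4/3, 25/3)

1. A_x = 4/3  [AC · DB = -80219/255 ∩ 2·signedArea(ACB) = -103/3]
2. A_y = 25/3  [AC · DB = -80219/255 ∩ 2·signedArea(ACB) = -103/3]
   → A = (4/3, 25/3)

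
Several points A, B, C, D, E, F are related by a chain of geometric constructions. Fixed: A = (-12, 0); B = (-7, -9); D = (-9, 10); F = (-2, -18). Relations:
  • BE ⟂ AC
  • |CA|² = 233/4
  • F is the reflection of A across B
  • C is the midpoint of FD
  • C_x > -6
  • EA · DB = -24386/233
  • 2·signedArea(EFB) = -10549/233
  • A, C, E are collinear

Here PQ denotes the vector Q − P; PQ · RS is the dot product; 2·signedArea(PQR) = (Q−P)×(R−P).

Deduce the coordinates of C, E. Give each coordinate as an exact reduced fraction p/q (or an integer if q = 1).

1. C_x = -11/2  [C is the midpoint of FD]
2. C_y = -4  [C is the midpoint of FD]
   → C = (-11/2, -4)
3. E_x = -1015/233  [A, C, E are collinear ∩ BE ⟂ AC]
4. E_y = -1096/233  [A, C, E are collinear ∩ BE ⟂ AC]
   → E = (-1015/233, -1096/233)

C = (-11/2, -4)
E = (-1015/233, -1096/233)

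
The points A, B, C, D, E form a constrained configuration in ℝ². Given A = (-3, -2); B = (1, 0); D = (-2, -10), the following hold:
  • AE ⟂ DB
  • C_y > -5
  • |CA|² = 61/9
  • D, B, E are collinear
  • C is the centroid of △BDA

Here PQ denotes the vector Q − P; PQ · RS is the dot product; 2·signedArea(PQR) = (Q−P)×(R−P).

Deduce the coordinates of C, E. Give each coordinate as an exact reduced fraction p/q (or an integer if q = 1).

C = (-4/3, -4)
E = (13/109, -320/109)

1. C_x = -4/3  [C is the centroid of △BDA]
2. C_y = -4  [C is the centroid of △BDA]
   → C = (-4/3, -4)
3. E_x = 13/109  [D, B, E are collinear ∩ AE ⟂ DB]
4. E_y = -320/109  [D, B, E are collinear ∩ AE ⟂ DB]
   → E = (13/109, -320/109)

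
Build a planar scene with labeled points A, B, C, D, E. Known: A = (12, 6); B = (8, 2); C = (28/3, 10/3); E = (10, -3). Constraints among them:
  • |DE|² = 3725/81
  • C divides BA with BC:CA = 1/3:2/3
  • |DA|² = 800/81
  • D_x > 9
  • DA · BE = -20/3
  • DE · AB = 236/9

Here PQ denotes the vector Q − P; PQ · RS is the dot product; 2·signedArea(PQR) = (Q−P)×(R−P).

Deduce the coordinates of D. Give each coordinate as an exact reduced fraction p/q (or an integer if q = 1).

1. D_x = 88/9  [DA · BE = -20/3 ∩ DE · AB = 236/9]
2. D_y = 34/9  [DA · BE = -20/3 ∩ DE · AB = 236/9]
   → D = (88/9, 34/9)

D = (88/9, 34/9)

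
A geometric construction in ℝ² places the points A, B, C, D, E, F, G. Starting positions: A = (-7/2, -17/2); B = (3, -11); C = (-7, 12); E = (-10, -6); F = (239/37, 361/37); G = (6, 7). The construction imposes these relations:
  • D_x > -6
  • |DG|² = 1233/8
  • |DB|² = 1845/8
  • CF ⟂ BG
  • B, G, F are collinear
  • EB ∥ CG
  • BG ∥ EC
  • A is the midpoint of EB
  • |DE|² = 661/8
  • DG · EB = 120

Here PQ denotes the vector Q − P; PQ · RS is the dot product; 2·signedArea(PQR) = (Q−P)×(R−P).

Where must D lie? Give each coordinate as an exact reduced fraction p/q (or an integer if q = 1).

1. D_x = -21/4  [line -13·x + 5·y + -77 = 0 ∩ |DE|² = 661/8]
2. D_y = 7/4  [line -13·x + 5·y + -77 = 0 ∩ |DE|² = 661/8]
   → D = (-21/4, 7/4)

D = (-21/4, 7/4)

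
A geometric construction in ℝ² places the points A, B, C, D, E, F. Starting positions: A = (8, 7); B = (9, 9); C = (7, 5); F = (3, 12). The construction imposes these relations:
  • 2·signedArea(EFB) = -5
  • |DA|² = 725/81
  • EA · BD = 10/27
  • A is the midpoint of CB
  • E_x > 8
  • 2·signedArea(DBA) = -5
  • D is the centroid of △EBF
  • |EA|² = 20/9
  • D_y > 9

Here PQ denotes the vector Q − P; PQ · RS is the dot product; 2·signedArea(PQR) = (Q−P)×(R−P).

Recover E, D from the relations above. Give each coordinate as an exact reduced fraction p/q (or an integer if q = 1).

D = (62/9, 88/9)
E = (26/3, 25/3)

1. E_x = 26/3  [line 3·x + 6·y + -76 = 0 ∩ |EA|² = 20/9]
2. E_y = 25/3  [line 3·x + 6·y + -76 = 0 ∩ |EA|² = 20/9]
   → E = (26/3, 25/3)
3. D_x = 62/9  [D is the centroid of △EBF]
4. D_y = 88/9  [D is the centroid of △EBF]
   → D = (62/9, 88/9)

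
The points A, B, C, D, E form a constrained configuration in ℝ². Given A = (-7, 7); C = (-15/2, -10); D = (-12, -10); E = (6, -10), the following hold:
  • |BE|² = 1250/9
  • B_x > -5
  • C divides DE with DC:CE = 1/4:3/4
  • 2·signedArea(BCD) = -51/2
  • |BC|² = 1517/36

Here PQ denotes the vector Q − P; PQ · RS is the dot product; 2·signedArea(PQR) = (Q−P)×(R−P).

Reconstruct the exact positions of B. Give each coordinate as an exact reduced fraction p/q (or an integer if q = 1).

1. B_y = -13/3  [2·signedArea(BCD) = -51/2]
2. B_x = -13/3  [|BC|² = 1517/36]
   → B = (-13/3, -13/3)

B = (-13/3, -13/3)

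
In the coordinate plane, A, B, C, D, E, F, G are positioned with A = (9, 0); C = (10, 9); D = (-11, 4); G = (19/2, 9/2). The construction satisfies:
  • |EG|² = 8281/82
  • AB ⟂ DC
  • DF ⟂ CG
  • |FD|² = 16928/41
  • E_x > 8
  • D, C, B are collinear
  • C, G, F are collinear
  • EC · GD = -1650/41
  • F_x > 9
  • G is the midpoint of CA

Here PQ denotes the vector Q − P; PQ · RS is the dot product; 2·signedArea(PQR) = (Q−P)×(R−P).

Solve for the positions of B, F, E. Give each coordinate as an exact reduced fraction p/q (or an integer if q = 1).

1. B_x = 1637/233  [D, C, B are collinear ∩ AB ⟂ DC]
2. B_y = 1932/233  [D, C, B are collinear ∩ AB ⟂ DC]
   → B = (1637/233, 1932/233)
3. F_x = 377/41  [C, G, F are collinear ∩ DF ⟂ CG]
4. F_y = 72/41  [C, G, F are collinear ∩ DF ⟂ CG]
   → F = (377/41, 72/41)
5. E_x = 344/41  [line 41/2·x + 1/2·y + -13879/82 = 0 ∩ |EG|² = 8281/82]
6. E_y = -225/41  [line 41/2·x + 1/2·y + -13879/82 = 0 ∩ |EG|² = 8281/82]
   → E = (344/41, -225/41)

B = (1637/233, 1932/233)
E = (344/41, -225/41)
F = (377/41, 72/41)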